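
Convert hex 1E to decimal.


1E hex = 30 decimal

30


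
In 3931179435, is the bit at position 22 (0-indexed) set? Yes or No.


0b11101010010100010000100110101011, bit 22 = 1. Yes

Yes


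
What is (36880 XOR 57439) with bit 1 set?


Step 1: 36880 ^ 57439 = 28751
Step 2: 28751 | (1 << 1) = 28751 | 2 = 28751

28751


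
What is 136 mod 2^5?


136 & 31 = 8

8


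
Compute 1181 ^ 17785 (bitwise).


0b10010011101 ^ 0b100010101111001 = 0b100000111100100 = 16868

16868


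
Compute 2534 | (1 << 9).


2534 | (1 << 9) = 2534 | 512 = 3046

3046


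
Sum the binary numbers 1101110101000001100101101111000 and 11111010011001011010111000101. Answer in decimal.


1101110101000001100101101111000 + 11111010011001011010111000101 = 10001101111011011000000100111101 = 2381152573

2381152573


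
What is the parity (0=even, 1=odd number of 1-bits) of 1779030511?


0b1101010000010011101100111101111 has 18 ones => parity 0

0


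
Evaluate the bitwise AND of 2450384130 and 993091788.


0b10010010000011011110010100000010 & 0b111011001100010110000011001100 = 0b10010000000010110000000000000 = 302080000

302080000


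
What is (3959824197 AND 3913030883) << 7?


Step 1: 3959824197 & 3913030883 = 3892583489
Step 2: 3892583489 << 7 = 498250686592

498250686592


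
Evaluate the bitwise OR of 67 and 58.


0b1000011 | 0b111010 = 0b1111011 = 123

123


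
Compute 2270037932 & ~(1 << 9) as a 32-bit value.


2270037932 & ~(1 << 9) = 2270037420

2270037420


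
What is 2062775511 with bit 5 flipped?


2062775511 ^ (1 << 5) = 2062775511 ^ 32 = 2062775543

2062775543


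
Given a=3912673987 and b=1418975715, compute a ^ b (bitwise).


3912673987 ^ 1418975715 = 3181736736

3181736736


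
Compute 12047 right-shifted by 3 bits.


0b10111100001111 >> 3 = 0b10111100001 = 1505

1505


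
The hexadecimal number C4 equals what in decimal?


C4 hex = 196 decimal

196


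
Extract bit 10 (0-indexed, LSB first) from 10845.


0b10101001011101, position 10 = 0

0


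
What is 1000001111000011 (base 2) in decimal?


1000001111000011 in decimal = 33731

33731


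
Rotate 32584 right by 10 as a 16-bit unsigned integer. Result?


Rotate 0b111111101001000 right by 10 (16-bit) = 0b1101001000011111 = 53791

53791


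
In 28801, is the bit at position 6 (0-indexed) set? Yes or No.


0b111000010000001, bit 6 = 0. No

No


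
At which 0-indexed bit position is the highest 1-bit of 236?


0b11101100. Highest set bit at position 7

7


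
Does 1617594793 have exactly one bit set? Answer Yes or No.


0b1100000011010101000100110101001. Multiple bits set => No

No


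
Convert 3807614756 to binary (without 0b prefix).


3807614756 = 11100010111100111001011100100100 in binary

11100010111100111001011100100100


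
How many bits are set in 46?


0b101110 has 4 set bits

4


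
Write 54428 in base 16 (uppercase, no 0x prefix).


54428 = D49C hex

D49C


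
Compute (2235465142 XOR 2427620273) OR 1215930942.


Step 1: 2235465142 ^ 2427620273 = 361559559
Step 2: 361559559 | 1215930942 = 1576924735

1576924735


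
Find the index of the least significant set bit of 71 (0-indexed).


0b1000111. Lowest set bit at position 0

0


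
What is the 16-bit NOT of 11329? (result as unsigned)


~0b10110001000001 = 0b1101001110111110 = 54206 (16-bit unsigned)

54206


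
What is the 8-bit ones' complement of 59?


59 ^ 255 = 196

196


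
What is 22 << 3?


0b10110 << 3 = 0b10110000 = 176

176


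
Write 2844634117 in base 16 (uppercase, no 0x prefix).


2844634117 = A98DAC05 hex

A98DAC05


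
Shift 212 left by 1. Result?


0b11010100 << 1 = 0b110101000 = 424

424


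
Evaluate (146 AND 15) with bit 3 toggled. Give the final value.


Step 1: 146 & 15 = 2
Step 2: 2 ^ (1 << 3) = 2 ^ 8 = 10

10


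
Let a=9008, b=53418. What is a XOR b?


9008 ^ 53418 = 62362

62362


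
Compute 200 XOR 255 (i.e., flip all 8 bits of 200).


200 ^ 255 = 55

55


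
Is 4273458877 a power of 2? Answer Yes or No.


0b11111110101101111100111010111101. Multiple bits set => No

No


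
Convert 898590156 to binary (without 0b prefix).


898590156 = 110101100011110110010111001100 in binary

110101100011110110010111001100


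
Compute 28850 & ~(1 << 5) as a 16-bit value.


28850 & ~(1 << 5) = 28818

28818


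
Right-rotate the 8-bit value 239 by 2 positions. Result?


Rotate 0b11101111 right by 2 (8-bit) = 0b11111011 = 251

251


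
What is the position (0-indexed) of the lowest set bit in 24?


0b11000. Lowest set bit at position 3

3


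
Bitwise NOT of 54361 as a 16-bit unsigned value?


~0b1101010001011001 = 0b10101110100110 = 11174 (16-bit unsigned)

11174


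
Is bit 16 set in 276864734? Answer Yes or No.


0b10000100000001001111011011110, bit 16 = 0. No

No


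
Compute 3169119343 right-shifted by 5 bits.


0b10111100111001001110110001101111 >> 5 = 0b101111001110010011101100011 = 99034979

99034979


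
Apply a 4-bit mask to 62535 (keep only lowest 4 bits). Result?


62535 & 15 = 7

7


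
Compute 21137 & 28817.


0b101001010010001 & 0b111000010010001 = 0b101000010010001 = 20625

20625


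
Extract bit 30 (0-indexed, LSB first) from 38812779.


0b10010100000011110001101011, position 30 = 0

0


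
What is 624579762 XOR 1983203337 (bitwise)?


0b100101001110100101010010110010 ^ 0b1110110001101010100100000001001 = 0b1010011000011110001110010111011 = 1393499323

1393499323


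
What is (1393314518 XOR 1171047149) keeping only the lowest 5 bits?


Step 1: 1393314518 ^ 1171047149 = 381716539
Step 2: 381716539 & 31 = 27

27


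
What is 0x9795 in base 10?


9795 hex = 38805 decimal

38805


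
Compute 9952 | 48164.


0b10011011100000 | 0b1011110000100100 = 0b1011111011100100 = 48868

48868


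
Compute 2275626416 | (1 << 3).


2275626416 | (1 << 3) = 2275626416 | 8 = 2275626424

2275626424


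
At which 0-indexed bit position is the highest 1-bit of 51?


0b110011. Highest set bit at position 5

5


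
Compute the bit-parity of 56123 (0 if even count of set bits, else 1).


0b1101101100111011 has 11 ones => parity 1

1


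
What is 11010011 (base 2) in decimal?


11010011 in decimal = 211

211


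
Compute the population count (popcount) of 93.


0b1011101 has 5 set bits

5


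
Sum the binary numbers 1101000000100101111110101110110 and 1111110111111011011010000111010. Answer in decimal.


1101000000100101111110101110110 + 1111110111111011011010000111010 = 11100111000100001011000110110000 = 3876630960

3876630960


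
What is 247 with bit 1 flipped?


247 ^ (1 << 1) = 247 ^ 2 = 245

245


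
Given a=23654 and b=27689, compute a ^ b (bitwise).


23654 ^ 27689 = 12367

12367


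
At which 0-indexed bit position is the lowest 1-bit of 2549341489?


0b10010111111100111101110100110001. Lowest set bit at position 0

0


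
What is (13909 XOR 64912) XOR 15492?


Step 1: 13909 ^ 64912 = 52165
Step 2: 52165 ^ 15492 = 63297

63297


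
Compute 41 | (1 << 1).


41 | (1 << 1) = 41 | 2 = 43

43


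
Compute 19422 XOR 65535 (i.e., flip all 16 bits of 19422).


19422 ^ 65535 = 46113

46113


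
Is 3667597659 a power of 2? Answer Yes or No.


0b11011010100110110001100101011011. Multiple bits set => No

No


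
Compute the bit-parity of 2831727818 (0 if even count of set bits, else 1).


0b10101000110010001011110011001010 has 15 ones => parity 1

1


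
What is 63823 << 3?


0b1111100101001111 << 3 = 0b1111100101001111000 = 510584

510584


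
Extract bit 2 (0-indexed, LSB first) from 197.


0b11000101, position 2 = 1

1


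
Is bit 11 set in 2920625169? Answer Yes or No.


0b10101110000101010011010000010001, bit 11 = 0. No

No


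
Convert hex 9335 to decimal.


9335 hex = 37685 decimal

37685


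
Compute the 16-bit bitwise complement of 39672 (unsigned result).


~0b1001101011111000 = 0b110010100000111 = 25863 (16-bit unsigned)

25863


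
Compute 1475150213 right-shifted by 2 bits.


0b1010111111011010000000110000101 >> 2 = 0b10101111110110100000001100001 = 368787553

368787553


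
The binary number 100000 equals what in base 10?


100000 in decimal = 32

32


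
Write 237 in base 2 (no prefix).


237 = 11101101 in binary

11101101


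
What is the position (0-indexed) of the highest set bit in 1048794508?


0b111110100000110101010110001100. Highest set bit at position 29

29


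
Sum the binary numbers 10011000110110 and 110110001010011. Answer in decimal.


10011000110110 + 110110001010011 = 1001001010001001 = 37513

37513


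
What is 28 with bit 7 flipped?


28 ^ (1 << 7) = 28 ^ 128 = 156

156


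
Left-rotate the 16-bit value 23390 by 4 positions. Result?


Rotate 0b101101101011110 left by 4 (16-bit) = 0b1011010111100101 = 46565

46565


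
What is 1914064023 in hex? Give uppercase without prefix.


1914064023 = 72164C97 hex

72164C97


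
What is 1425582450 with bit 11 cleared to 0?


1425582450 & ~(1 << 11) = 1425580402

1425580402


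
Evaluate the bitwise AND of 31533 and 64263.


0b111101100101101 & 0b1111101100000111 = 0b111101100000101 = 31493

31493


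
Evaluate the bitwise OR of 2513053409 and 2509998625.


0b10010101110010100010011011100001 | 0b10010101100110111000101000100001 = 0b10010101110110111010111011100001 = 2514202337

2514202337


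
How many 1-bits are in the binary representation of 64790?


0b1111110100010110 has 10 set bits

10


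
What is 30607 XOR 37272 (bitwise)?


0b111011110001111 ^ 0b1001000110011000 = 0b1110011000010111 = 58903

58903


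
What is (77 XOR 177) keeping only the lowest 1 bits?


Step 1: 77 ^ 177 = 252
Step 2: 252 & 1 = 0

0


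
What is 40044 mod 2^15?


40044 & 32767 = 7276

7276


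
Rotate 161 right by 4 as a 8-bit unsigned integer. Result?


Rotate 0b10100001 right by 4 (8-bit) = 0b11010 = 26

26


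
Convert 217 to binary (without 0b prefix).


217 = 11011001 in binary

11011001


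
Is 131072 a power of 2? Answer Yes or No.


0b100000000000000000. Only one bit set => Yes

Yes


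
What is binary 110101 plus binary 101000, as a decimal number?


110101 + 101000 = 1011101 = 93

93


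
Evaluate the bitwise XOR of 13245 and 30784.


0b11001110111101 ^ 0b111100001000000 = 0b100101111111101 = 19453

19453


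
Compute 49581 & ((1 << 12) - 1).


49581 & 4095 = 429

429


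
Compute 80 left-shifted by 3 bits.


0b1010000 << 3 = 0b1010000000 = 640

640


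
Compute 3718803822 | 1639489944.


0b11011101101010000111000101101110 | 0b1100001101110001010000110011000 = 0b11111101101110001111000111111110 = 4256756222

4256756222


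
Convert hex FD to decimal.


FD hex = 253 decimal

253


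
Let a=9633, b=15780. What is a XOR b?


9633 ^ 15780 = 6149

6149


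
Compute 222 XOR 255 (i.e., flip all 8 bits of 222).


222 ^ 255 = 33

33


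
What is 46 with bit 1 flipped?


46 ^ (1 << 1) = 46 ^ 2 = 44

44


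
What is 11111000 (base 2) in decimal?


11111000 in decimal = 248

248


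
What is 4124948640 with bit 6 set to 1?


4124948640 | (1 << 6) = 4124948640 | 64 = 4124948704

4124948704


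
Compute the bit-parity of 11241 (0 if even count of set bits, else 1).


0b10101111101001 has 9 ones => parity 1

1


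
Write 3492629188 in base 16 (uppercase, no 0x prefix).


3492629188 = D02D4AC4 hex

D02D4AC4


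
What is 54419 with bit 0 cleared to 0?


54419 & ~(1 << 0) = 54418

54418


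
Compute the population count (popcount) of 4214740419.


0b11111011001101111101010111000011 has 21 set bits

21


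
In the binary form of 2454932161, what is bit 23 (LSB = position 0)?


0b10010010010100110100101011000001, position 23 = 0

0


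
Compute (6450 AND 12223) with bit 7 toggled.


Step 1: 6450 & 12223 = 2354
Step 2: 2354 ^ (1 << 7) = 2354 ^ 128 = 2482

2482


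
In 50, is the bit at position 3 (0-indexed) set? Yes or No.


0b110010, bit 3 = 0. No

No


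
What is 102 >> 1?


0b1100110 >> 1 = 0b110011 = 51

51


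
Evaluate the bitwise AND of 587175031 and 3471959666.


0b100010111111111001010001110111 & 0b11001110111100011110011001110010 = 0b10111100011000010001110010 = 49382514

49382514


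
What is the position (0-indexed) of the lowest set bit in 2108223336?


0b1111101101010001110111101101000. Lowest set bit at position 3

3


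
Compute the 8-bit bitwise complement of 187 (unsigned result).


~0b10111011 = 0b1000100 = 68 (8-bit unsigned)

68


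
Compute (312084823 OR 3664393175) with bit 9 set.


Step 1: 312084823 | 3664393175 = 3673832407
Step 2: 3673832407 | (1 << 9) = 3673832407 | 512 = 3673832407

3673832407


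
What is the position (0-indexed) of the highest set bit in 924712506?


0b110111000111011111111000111010. Highest set bit at position 29

29


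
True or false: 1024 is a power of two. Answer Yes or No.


0b10000000000. Only one bit set => Yes

Yes


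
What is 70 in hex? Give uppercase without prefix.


70 = 46 hex

46


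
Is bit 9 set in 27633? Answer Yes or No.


0b110101111110001, bit 9 = 1. Yes

Yes


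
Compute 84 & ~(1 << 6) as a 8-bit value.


84 & ~(1 << 6) = 20

20


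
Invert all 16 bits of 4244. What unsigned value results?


4244 ^ 65535 = 61291

61291


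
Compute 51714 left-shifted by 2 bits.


0b1100101000000010 << 2 = 0b110010100000001000 = 206856

206856


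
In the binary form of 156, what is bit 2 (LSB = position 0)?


0b10011100, position 2 = 1

1


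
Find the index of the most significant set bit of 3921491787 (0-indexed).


0b11101001101111010011011101001011. Highest set bit at position 31

31


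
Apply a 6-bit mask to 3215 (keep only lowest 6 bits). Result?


3215 & 63 = 15

15


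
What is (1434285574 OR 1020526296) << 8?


Step 1: 1434285574 | 1020526296 = 2113928926
Step 2: 2113928926 << 8 = 541165805056

541165805056


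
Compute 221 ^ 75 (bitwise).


0b11011101 ^ 0b1001011 = 0b10010110 = 150

150


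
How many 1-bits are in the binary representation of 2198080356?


0b10000011000001000000101101100100 has 10 set bits

10


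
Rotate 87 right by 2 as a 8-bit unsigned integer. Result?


Rotate 0b1010111 right by 2 (8-bit) = 0b11010101 = 213

213


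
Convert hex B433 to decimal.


B433 hex = 46131 decimal

46131


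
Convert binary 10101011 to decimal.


10101011 in decimal = 171

171


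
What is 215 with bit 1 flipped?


215 ^ (1 << 1) = 215 ^ 2 = 213

213


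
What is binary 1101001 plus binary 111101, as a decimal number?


1101001 + 111101 = 10100110 = 166

166


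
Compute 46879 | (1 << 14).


46879 | (1 << 14) = 46879 | 16384 = 63263

63263


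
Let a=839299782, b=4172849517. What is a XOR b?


839299782 ^ 4172849517 = 3401454507

3401454507


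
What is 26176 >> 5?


0b110011001000000 >> 5 = 0b1100110010 = 818

818


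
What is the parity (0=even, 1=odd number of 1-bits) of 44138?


0b1010110001101010 has 8 ones => parity 0

0


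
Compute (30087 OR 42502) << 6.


Step 1: 30087 | 42502 = 63367
Step 2: 63367 << 6 = 4055488

4055488


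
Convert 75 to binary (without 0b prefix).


75 = 1001011 in binary

1001011


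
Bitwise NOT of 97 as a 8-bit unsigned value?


~0b1100001 = 0b10011110 = 158 (8-bit unsigned)

158


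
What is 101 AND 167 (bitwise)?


0b1100101 & 0b10100111 = 0b100101 = 37

37


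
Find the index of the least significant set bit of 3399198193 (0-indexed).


0b11001010100110111010010111110001. Lowest set bit at position 0

0


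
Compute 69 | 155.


0b1000101 | 0b10011011 = 0b11011111 = 223

223


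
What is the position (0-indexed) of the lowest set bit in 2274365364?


0b10000111100100000000111110110100. Lowest set bit at position 2

2


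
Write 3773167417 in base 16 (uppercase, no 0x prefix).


3773167417 = E0E5F739 hex

E0E5F739


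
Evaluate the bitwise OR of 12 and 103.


0b1100 | 0b1100111 = 0b1101111 = 111

111


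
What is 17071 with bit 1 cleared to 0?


17071 & ~(1 << 1) = 17069

17069


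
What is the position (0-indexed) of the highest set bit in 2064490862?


0b1111011000011011010000101101110. Highest set bit at position 30

30


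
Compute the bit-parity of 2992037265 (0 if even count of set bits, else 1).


0b10110010010101101101110110010001 has 17 ones => parity 1

1


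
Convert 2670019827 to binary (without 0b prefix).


2670019827 = 10011111001001010100010011110011 in binary

10011111001001010100010011110011


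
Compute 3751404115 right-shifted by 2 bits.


0b11011111100110011110001001010011 >> 2 = 0b110111111001100111100010010100 = 937851028

937851028


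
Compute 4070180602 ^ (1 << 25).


4070180602 ^ (1 << 25) = 4070180602 ^ 33554432 = 4036626170

4036626170


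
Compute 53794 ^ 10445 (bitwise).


0b1101001000100010 ^ 0b10100011001101 = 0b1111101011101111 = 64239

64239


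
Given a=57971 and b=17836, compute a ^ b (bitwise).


57971 ^ 17836 = 42975

42975


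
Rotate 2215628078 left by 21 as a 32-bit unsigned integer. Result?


Rotate 0b10000100000011111100110100101110 left by 21 (32-bit) = 0b10100101110100001000000111111001 = 2781905401

2781905401


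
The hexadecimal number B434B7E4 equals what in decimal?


B434B7E4 hex = 3023353828 decimal

3023353828


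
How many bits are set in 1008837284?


0b111100001000011010001010100100 has 12 set bits

12


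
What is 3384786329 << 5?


0b11001001101111111011110110011001 << 5 = 0b1100100110111111101111011001100100000 = 108313162528

108313162528


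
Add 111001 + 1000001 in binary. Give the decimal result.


111001 + 1000001 = 1111010 = 122

122


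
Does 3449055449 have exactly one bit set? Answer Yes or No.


0b11001101100101000110100011011001. Multiple bits set => No

No


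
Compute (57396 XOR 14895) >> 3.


Step 1: 57396 ^ 14895 = 55835
Step 2: 55835 >> 3 = 6979

6979


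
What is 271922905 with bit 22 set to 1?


271922905 | (1 << 22) = 271922905 | 4194304 = 276117209

276117209


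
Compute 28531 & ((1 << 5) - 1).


28531 & 31 = 19

19


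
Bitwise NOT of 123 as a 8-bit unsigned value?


~0b1111011 = 0b10000100 = 132 (8-bit unsigned)

132


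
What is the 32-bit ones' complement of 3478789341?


3478789341 ^ 4294967295 = 816177954

816177954


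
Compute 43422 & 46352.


0b1010100110011110 & 0b1011010100010000 = 0b1010000100010000 = 41232

41232


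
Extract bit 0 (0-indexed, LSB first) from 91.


0b1011011, position 0 = 1

1


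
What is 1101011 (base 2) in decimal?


1101011 in decimal = 107

107


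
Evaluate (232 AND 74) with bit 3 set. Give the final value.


Step 1: 232 & 74 = 72
Step 2: 72 | (1 << 3) = 72 | 8 = 72

72


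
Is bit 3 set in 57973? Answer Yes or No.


0b1110001001110101, bit 3 = 0. No

No


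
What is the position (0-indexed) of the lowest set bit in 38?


0b100110. Lowest set bit at position 1

1


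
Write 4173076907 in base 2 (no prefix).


4173076907 = 11111000101111000001100110101011 in binary

11111000101111000001100110101011


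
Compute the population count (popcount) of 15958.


0b11111001010110 has 9 set bits

9


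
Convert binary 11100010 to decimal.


11100010 in decimal = 226

226


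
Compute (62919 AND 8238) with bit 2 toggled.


Step 1: 62919 & 8238 = 8198
Step 2: 8198 ^ (1 << 2) = 8198 ^ 4 = 8194

8194


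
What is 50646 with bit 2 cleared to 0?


50646 & ~(1 << 2) = 50642

50642


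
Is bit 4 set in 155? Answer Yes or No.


0b10011011, bit 4 = 1. Yes

Yes


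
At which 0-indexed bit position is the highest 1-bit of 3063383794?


0b10110110100101111000011011110010. Highest set bit at position 31

31


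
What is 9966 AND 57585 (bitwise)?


0b10011011101110 & 0b1110000011110001 = 0b10000011100000 = 8416

8416


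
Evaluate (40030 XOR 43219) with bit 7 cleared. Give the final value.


Step 1: 40030 ^ 43219 = 13453
Step 2: 13453 & ~(1 << 7) = 13325

13325


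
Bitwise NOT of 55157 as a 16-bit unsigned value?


~0b1101011101110101 = 0b10100010001010 = 10378 (16-bit unsigned)

10378


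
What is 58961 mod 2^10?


58961 & 1023 = 593

593


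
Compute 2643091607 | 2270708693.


0b10011101100010100110000010010111 | 0b10000111010110000100001111010101 = 0b10011111110110100110001111010111 = 2681889751

2681889751


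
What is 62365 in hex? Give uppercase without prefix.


62365 = F39D hex

F39D


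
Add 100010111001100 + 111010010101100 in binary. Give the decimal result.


100010111001100 + 111010010101100 = 1011101001111000 = 47736

47736


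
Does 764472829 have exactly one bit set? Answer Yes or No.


0b101101100100001110110111111101. Multiple bits set => No

No


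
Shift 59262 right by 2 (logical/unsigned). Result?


0b1110011101111110 >> 2 = 0b11100111011111 = 14815

14815


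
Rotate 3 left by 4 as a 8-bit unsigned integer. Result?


Rotate 0b11 left by 4 (8-bit) = 0b110000 = 48

48


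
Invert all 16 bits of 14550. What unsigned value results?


14550 ^ 65535 = 50985

50985


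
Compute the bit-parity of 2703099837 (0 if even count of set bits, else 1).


0b10100001000111100000011110111101 has 16 ones => parity 0

0


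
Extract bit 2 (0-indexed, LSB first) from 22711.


0b101100010110111, position 2 = 1

1


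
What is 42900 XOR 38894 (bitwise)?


0b1010011110010100 ^ 0b1001011111101110 = 0b11000001111010 = 12410

12410


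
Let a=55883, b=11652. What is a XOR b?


55883 ^ 11652 = 63439

63439


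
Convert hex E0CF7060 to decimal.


E0CF7060 hex = 3771691104 decimal

3771691104


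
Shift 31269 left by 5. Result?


0b111101000100101 << 5 = 0b11110100010010100000 = 1000608

1000608


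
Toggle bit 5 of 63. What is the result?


63 ^ (1 << 5) = 63 ^ 32 = 31

31


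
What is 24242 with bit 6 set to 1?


24242 | (1 << 6) = 24242 | 64 = 24306

24306


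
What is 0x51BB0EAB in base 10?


51BB0EAB hex = 1371213483 decimal

1371213483


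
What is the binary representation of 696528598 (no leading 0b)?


696528598 = 101001100001000010111011010110 in binary

101001100001000010111011010110


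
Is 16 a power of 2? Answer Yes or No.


0b10000. Only one bit set => Yes

Yes


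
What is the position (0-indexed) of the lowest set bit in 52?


0b110100. Lowest set bit at position 2

2


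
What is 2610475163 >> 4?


0b10011011100110001011000010011011 >> 4 = 0b1001101110011000101100001001 = 163154697

163154697


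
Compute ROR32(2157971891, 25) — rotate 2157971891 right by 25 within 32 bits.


Rotate 0b10000000101000000000100110110011 right by 25 (32-bit) = 0b1010000000001001101100111000000 = 1342495168

1342495168


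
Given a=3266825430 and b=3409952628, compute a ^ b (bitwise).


3266825430 ^ 3409952628 = 159937442

159937442


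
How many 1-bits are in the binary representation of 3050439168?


0b10110101110100100000001000000000 has 10 set bits

10


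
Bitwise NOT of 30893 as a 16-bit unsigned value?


~0b111100010101101 = 0b1000011101010010 = 34642 (16-bit unsigned)

34642


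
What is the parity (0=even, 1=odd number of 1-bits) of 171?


0b10101011 has 5 ones => parity 1

1


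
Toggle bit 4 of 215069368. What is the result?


215069368 ^ (1 << 4) = 215069368 ^ 16 = 215069352

215069352


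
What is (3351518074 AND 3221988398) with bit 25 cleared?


Step 1: 3351518074 & 3221988398 = 3221225514
Step 2: 3221225514 & ~(1 << 25) = 3221225514

3221225514


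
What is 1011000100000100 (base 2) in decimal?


1011000100000100 in decimal = 45316

45316


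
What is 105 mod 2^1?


105 & 1 = 1

1


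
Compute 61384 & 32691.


0b1110111111001000 & 0b111111110110011 = 0b110111110000000 = 28544

28544


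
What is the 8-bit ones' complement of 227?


227 ^ 255 = 28

28


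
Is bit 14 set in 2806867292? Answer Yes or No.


0b10100111010011010110010101011100, bit 14 = 1. Yes

Yes


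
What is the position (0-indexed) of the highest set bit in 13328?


0b11010000010000. Highest set bit at position 13

13


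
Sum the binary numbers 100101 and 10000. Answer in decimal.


100101 + 10000 = 110101 = 53

53


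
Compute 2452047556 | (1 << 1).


2452047556 | (1 << 1) = 2452047556 | 2 = 2452047558

2452047558


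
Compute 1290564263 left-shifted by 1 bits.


0b1001100111011000111001010100111 << 1 = 0b10011001110110001110010101001110 = 2581128526

2581128526


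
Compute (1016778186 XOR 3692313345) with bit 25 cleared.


Step 1: 1016778186 ^ 3692313345 = 3767465675
Step 2: 3767465675 & ~(1 << 25) = 3767465675

3767465675


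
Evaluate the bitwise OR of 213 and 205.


0b11010101 | 0b11001101 = 0b11011101 = 221

221


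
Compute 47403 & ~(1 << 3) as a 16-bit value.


47403 & ~(1 << 3) = 47395

47395


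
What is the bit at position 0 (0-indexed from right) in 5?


0b101, position 0 = 1

1


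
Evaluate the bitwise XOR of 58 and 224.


0b111010 ^ 0b11100000 = 0b11011010 = 218

218


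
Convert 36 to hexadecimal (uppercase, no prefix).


36 = 24 hex

24


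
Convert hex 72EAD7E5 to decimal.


72EAD7E5 hex = 1927993317 decimal

1927993317


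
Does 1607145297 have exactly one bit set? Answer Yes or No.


0b1011111110010110001011101010001. Multiple bits set => No

No


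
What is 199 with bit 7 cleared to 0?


199 & ~(1 << 7) = 71

71


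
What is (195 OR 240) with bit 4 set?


Step 1: 195 | 240 = 243
Step 2: 243 | (1 << 4) = 243 | 16 = 243

243


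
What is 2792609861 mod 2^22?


2792609861 & 4194303 = 3397701

3397701


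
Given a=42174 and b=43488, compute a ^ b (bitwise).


42174 ^ 43488 = 3422

3422


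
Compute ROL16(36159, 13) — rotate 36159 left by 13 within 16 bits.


Rotate 0b1000110100111111 left by 13 (16-bit) = 0b1111000110100111 = 61863

61863


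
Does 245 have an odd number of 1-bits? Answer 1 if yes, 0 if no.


0b11110101 has 6 ones => parity 0

0


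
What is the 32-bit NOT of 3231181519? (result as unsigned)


~0b11000000100101111110101011001111 = 0b111111011010000001010100110000 = 1063785776 (32-bit unsigned)

1063785776


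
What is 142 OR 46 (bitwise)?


0b10001110 | 0b101110 = 0b10101110 = 174

174


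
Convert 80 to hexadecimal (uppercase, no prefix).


80 = 50 hex

50


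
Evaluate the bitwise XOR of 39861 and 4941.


0b1001101110110101 ^ 0b1001101001101 = 0b1000100011111000 = 35064

35064


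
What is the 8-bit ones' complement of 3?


3 ^ 255 = 252

252


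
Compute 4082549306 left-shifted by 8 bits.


0b11110011010101101100001000111010 << 8 = 0b1111001101010110110000100011101000000000 = 1045132622336

1045132622336


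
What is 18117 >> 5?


0b100011011000101 >> 5 = 0b1000110110 = 566

566


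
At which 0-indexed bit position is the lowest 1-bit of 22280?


0b101011100001000. Lowest set bit at position 3

3


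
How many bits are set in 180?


0b10110100 has 4 set bits

4


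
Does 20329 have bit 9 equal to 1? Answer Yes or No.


0b100111101101001, bit 9 = 1. Yes

Yes


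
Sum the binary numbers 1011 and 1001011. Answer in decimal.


1011 + 1001011 = 1010110 = 86

86


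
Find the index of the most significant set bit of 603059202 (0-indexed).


0b100011111100011111010000000010. Highest set bit at position 29

29


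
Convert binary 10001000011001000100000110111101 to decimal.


10001000011001000100000110111101 in decimal = 2288271805

2288271805


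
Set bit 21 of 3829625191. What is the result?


3829625191 | (1 << 21) = 3829625191 | 2097152 = 3831722343

3831722343


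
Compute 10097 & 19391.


0b10011101110001 & 0b100101110111111 = 0b1100110001 = 817

817


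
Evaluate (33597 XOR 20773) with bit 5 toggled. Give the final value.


Step 1: 33597 ^ 20773 = 53784
Step 2: 53784 ^ (1 << 5) = 53784 ^ 32 = 53816

53816


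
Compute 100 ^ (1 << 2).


100 ^ (1 << 2) = 100 ^ 4 = 96

96


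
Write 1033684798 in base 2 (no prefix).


1033684798 = 111101100111001100011100111110 in binary

111101100111001100011100111110


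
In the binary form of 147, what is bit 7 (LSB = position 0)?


0b10010011, position 7 = 1

1


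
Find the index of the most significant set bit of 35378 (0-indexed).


0b1000101000110010. Highest set bit at position 15

15


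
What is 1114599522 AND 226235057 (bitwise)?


0b1000010011011110111000001100010 & 0b1101011111000001001010110001 = 0b11011000001000000100000 = 7082016

7082016


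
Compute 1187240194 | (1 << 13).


1187240194 | (1 << 13) = 1187240194 | 8192 = 1187248386

1187248386


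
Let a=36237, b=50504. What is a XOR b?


36237 ^ 50504 = 18629

18629


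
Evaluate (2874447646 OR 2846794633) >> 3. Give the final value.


Step 1: 2874447646 | 2846794633 = 2885597087
Step 2: 2885597087 >> 3 = 360699635

360699635


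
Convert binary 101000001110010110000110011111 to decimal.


101000001110010110000110011111 in decimal = 674849183

674849183


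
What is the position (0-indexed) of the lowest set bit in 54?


0b110110. Lowest set bit at position 1

1


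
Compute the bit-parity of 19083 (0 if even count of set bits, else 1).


0b100101010001011 has 7 ones => parity 1

1


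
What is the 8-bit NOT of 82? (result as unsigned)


~0b1010010 = 0b10101101 = 173 (8-bit unsigned)

173


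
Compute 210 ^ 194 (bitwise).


0b11010010 ^ 0b11000010 = 0b10000 = 16

16


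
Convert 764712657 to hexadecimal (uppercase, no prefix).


764712657 = 2D9496D1 hex

2D9496D1


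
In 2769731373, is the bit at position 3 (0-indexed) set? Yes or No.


0b10100101000101101011111100101101, bit 3 = 1. Yes

Yes


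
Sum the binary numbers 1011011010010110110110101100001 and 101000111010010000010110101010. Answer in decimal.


1011011010010110110110101100001 + 101000111010010000010110101010 = 10000100001101000111001100001011 = 2218029835

2218029835


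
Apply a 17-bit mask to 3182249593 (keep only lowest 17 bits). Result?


3182249593 & 131071 = 83577

83577


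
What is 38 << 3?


0b100110 << 3 = 0b100110000 = 304

304


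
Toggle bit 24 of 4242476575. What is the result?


4242476575 ^ (1 << 24) = 4242476575 ^ 16777216 = 4259253791

4259253791


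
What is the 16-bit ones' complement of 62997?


62997 ^ 65535 = 2538

2538


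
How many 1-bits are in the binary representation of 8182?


0b1111111110110 has 11 set bits

11


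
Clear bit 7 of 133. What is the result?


133 & ~(1 << 7) = 5

5


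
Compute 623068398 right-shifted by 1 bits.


0b100101001000110100010011101110 >> 1 = 0b10010100100011010001001110111 = 311534199

311534199


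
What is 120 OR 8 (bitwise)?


0b1111000 | 0b1000 = 0b1111000 = 120

120


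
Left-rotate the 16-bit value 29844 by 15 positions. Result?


Rotate 0b111010010010100 left by 15 (16-bit) = 0b11101001001010 = 14922

14922


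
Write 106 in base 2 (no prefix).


106 = 1101010 in binary

1101010


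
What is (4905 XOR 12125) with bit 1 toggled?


Step 1: 4905 ^ 12125 = 15476
Step 2: 15476 ^ (1 << 1) = 15476 ^ 2 = 15478

15478


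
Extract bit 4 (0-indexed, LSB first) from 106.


0b1101010, position 4 = 0

0


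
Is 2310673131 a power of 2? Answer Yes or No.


0b10001001101110100001001011101011. Multiple bits set => No

No


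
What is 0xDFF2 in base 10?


DFF2 hex = 57330 decimal

57330


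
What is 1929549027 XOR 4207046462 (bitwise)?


0b1110011000000101001010011100011 ^ 0b11111010110000100110111100111110 = 0b10001001110000001111101111011101 = 2311125981

2311125981


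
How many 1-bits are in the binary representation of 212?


0b11010100 has 4 set bits

4


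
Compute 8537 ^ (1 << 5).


8537 ^ (1 << 5) = 8537 ^ 32 = 8569

8569


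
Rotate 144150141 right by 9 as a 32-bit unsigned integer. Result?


Rotate 0b1000100101111000111001111101 right by 9 (32-bit) = 0b111110100001000100101111000111 = 1048857543

1048857543


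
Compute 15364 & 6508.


0b11110000000100 & 0b1100101101100 = 0b1100000000100 = 6148

6148


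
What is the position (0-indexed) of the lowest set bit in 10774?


0b10101000010110. Lowest set bit at position 1

1


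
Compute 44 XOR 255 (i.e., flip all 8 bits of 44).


44 ^ 255 = 211

211


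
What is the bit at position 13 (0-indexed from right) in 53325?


0b1101000001001101, position 13 = 0

0


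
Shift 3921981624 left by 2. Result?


0b11101001110001001011000010111000 << 2 = 0b1110100111000100101100001011100000 = 15687926496

15687926496


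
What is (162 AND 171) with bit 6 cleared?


Step 1: 162 & 171 = 162
Step 2: 162 & ~(1 << 6) = 162

162


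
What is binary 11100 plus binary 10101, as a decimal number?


11100 + 10101 = 110001 = 49

49


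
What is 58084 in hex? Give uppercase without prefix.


58084 = E2E4 hex

E2E4


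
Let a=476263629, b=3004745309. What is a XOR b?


476263629 ^ 3004745309 = 2944135824

2944135824


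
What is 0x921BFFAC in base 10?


921BFFAC hex = 2451308460 decimal

2451308460


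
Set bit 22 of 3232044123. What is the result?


3232044123 | (1 << 22) = 3232044123 | 4194304 = 3236238427

3236238427


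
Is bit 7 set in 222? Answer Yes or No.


0b11011110, bit 7 = 1. Yes

Yes


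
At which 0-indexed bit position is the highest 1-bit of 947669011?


0b111000011111000100100000010011. Highest set bit at position 29

29


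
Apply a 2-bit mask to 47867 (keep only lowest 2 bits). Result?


47867 & 3 = 3

3


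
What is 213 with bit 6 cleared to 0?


213 & ~(1 << 6) = 149

149


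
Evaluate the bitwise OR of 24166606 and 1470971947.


0b1011100001100000011001110 | 0b1010111101011010100000000101011 = 0b1010111111111011100000011101111 = 1476247791

1476247791


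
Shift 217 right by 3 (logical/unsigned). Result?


0b11011001 >> 3 = 0b11011 = 27

27


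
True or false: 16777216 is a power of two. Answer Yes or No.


0b1000000000000000000000000. Only one bit set => Yes

Yes


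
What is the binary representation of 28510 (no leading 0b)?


28510 = 110111101011110 in binary

110111101011110


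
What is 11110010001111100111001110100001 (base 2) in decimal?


11110010001111100111001110100001 in decimal = 4064179105

4064179105


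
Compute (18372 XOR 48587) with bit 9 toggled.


Step 1: 18372 ^ 48587 = 64015
Step 2: 64015 ^ (1 << 9) = 64015 ^ 512 = 63503

63503


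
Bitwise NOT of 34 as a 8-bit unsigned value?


~0b100010 = 0b11011101 = 221 (8-bit unsigned)

221


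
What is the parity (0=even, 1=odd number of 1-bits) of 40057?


0b1001110001111001 has 9 ones => parity 1

1


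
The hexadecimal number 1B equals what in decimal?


1B hex = 27 decimal

27


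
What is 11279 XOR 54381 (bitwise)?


0b10110000001111 ^ 0b1101010001101101 = 0b1111100001100010 = 63586

63586


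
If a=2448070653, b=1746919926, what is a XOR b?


2448070653 ^ 1746919926 = 4193613323

4193613323


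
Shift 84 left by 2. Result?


0b1010100 << 2 = 0b101010000 = 336

336


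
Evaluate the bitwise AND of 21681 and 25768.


0b101010010110001 & 0b110010010101000 = 0b100010010100000 = 17568

17568


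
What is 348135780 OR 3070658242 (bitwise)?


0b10100110000000010000101100100 | 0b10110111000001101000011011000010 = 0b10110111110001101010011111100110 = 3083249638

3083249638


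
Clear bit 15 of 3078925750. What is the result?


3078925750 & ~(1 << 15) = 3078892982

3078892982


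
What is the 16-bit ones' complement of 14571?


14571 ^ 65535 = 50964

50964


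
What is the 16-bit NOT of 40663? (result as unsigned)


~0b1001111011010111 = 0b110000100101000 = 24872 (16-bit unsigned)

24872


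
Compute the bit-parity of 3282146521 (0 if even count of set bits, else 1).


0b11000011101000011001010011011001 has 15 ones => parity 1

1


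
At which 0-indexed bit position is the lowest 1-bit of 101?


0b1100101. Lowest set bit at position 0

0


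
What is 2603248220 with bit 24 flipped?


2603248220 ^ (1 << 24) = 2603248220 ^ 16777216 = 2586471004

2586471004


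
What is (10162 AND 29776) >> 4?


Step 1: 10162 & 29776 = 9232
Step 2: 9232 >> 4 = 577

577


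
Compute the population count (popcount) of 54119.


0b1101001101100111 has 10 set bits

10


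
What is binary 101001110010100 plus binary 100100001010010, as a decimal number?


101001110010100 + 100100001010010 = 1001101111100110 = 39910

39910


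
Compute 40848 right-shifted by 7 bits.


0b1001111110010000 >> 7 = 0b100111111 = 319

319


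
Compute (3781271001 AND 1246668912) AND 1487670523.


Step 1: 3781271001 & 1246668912 = 1077971024
Step 2: 1077971024 & 1487670523 = 1073743952

1073743952


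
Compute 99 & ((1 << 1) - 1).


99 & 1 = 1

1


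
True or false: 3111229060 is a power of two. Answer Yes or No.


0b10111001011100011001011010000100. Multiple bits set => No

No


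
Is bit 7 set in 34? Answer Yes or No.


0b100010, bit 7 = 0. No

No


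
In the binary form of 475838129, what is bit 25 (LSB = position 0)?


0b11100010111001011011010110001, position 25 = 0

0


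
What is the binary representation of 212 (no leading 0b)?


212 = 11010100 in binary

11010100


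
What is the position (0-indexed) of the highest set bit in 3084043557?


0b10110111110100101100010100100101. Highest set bit at position 31

31


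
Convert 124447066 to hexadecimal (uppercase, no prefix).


124447066 = 76AE95A hex

76AE95A


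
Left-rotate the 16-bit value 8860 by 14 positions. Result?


Rotate 0b10001010011100 left by 14 (16-bit) = 0b100010100111 = 2215

2215


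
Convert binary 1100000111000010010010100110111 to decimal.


1100000111000010010010100110111 in decimal = 1625367863

1625367863


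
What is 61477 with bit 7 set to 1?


61477 | (1 << 7) = 61477 | 128 = 61605

61605


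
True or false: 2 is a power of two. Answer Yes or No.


0b10. Only one bit set => Yes

Yes


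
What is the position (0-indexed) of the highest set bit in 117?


0b1110101. Highest set bit at position 6

6


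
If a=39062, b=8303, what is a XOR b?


39062 ^ 8303 = 47353

47353


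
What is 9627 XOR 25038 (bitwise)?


0b10010110011011 ^ 0b110000111001110 = 0b100010001010101 = 17493

17493


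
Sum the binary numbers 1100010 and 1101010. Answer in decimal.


1100010 + 1101010 = 11001100 = 204

204
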